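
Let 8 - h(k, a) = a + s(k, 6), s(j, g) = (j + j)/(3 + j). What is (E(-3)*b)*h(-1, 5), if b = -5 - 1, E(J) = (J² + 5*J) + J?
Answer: 216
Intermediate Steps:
s(j, g) = 2*j/(3 + j) (s(j, g) = (2*j)/(3 + j) = 2*j/(3 + j))
h(k, a) = 8 - a - 2*k/(3 + k) (h(k, a) = 8 - (a + 2*k/(3 + k)) = 8 + (-a - 2*k/(3 + k)) = 8 - a - 2*k/(3 + k))
E(J) = J² + 6*J
b = -6
(E(-3)*b)*h(-1, 5) = (-3*(6 - 3)*(-6))*((-2*(-1) + (3 - 1)*(8 - 1*5))/(3 - 1)) = (-3*3*(-6))*((2 + 2*(8 - 5))/2) = (-9*(-6))*((2 + 2*3)/2) = 54*((2 + 6)/2) = 54*((½)*8) = 54*4 = 216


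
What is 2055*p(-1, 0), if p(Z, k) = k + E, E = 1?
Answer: 2055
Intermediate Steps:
p(Z, k) = 1 + k (p(Z, k) = k + 1 = 1 + k)
2055*p(-1, 0) = 2055*(1 + 0) = 2055*1 = 2055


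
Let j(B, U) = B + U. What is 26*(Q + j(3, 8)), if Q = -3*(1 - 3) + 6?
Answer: 598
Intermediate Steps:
Q = 12 (Q = -3*(-2) + 6 = 6 + 6 = 12)
26*(Q + j(3, 8)) = 26*(12 + (3 + 8)) = 26*(12 + 11) = 26*23 = 598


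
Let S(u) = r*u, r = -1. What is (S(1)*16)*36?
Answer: -576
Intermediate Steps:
S(u) = -u
(S(1)*16)*36 = (-1*1*16)*36 = -1*16*36 = -16*36 = -576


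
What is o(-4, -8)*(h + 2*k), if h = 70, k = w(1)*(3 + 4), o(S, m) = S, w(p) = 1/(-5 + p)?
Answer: -266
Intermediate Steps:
k = -7/4 (k = (3 + 4)/(-5 + 1) = 7/(-4) = -1/4*7 = -7/4 ≈ -1.7500)
o(-4, -8)*(h + 2*k) = -4*(70 + 2*(-7/4)) = -4*(70 - 7/2) = -4*133/2 = -266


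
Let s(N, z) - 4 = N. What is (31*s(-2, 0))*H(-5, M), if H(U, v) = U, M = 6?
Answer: -310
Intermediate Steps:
s(N, z) = 4 + N
(31*s(-2, 0))*H(-5, M) = (31*(4 - 2))*(-5) = (31*2)*(-5) = 62*(-5) = -310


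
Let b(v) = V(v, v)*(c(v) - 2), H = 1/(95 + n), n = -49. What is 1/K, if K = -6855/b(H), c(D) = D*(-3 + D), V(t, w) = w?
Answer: 4369/667238280 ≈ 6.5479e-6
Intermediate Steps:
H = 1/46 (H = 1/(95 - 49) = 1/46 ≈ 0.021739)
b(v) = v*(-2 + v*(-3 + v)) (b(v) = v*(v*(-3 + v) - 2) = v*(-2 + v*(-3 + v)))
K = 667238280/4369 (K = -6855*46/(-2 + (-3 + 1/46)/46) = -6855*46/(-2 + (1/46)*(-137/46)) = -6855*46/(-2 - 137/2116) = -6855/((1/46)*(-4369/2116)) = -6855/(-4369/97336) = -6855*(-97336/4369) = 667238280/4369 ≈ 1.5272e+5)
1/K = 1/(667238280/4369) = 4369/667238280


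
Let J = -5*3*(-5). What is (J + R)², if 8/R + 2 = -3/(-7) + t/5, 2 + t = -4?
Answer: 48930025/9409 ≈ 5200.3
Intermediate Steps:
t = -6 (t = -2 - 4 = -6)
R = -280/97 (R = 8/(-2 + (-3/(-7) - 6/5)) = 8/(-2 + (-3*(-⅐) - 6*⅕)) = 8/(-2 + (3/7 - 6/5)) = 8/(-2 - 27/35) = 8/(-97/35) = 8*(-35/97) = -280/97 ≈ -2.8866)
J = 75 (J = -15*(-5) = 75)
(J + R)² = (75 - 280/97)² = (6995/97)² = 48930025/9409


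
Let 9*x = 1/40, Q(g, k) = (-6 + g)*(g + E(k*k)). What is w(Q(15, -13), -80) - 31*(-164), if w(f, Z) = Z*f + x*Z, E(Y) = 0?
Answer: -51446/9 ≈ -5716.2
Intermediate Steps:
Q(g, k) = g*(-6 + g) (Q(g, k) = (-6 + g)*(g + 0) = (-6 + g)*g = g*(-6 + g))
x = 1/360 (x = (⅑)/40 = (⅑)*(1/40) = 1/360 ≈ 0.0027778)
w(f, Z) = Z/360 + Z*f (w(f, Z) = Z*f + Z/360 = Z/360 + Z*f)
w(Q(15, -13), -80) - 31*(-164) = -80*(1/360 + 15*(-6 + 15)) - 31*(-164) = -80*(1/360 + 15*9) + 5084 = -80*(1/360 + 135) + 5084 = -80*48601/360 + 5084 = -97202/9 + 5084 = -51446/9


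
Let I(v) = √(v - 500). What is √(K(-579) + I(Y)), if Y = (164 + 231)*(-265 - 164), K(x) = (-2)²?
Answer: √(4 + I*√169955) ≈ 14.427 + 14.288*I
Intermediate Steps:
K(x) = 4
Y = -169455 (Y = 395*(-429) = -169455)
I(v) = √(-500 + v)
√(K(-579) + I(Y)) = √(4 + √(-500 - 169455)) = √(4 + √(-169955)) = √(4 + I*√169955)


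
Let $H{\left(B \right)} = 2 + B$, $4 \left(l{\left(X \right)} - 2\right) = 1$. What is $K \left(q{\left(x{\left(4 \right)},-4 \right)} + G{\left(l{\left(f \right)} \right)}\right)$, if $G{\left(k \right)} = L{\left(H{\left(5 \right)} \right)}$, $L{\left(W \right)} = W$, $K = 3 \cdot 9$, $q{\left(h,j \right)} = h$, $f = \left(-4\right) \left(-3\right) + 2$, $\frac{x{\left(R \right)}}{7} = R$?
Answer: $945$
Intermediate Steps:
$x{\left(R \right)} = 7 R$
$f = 14$ ($f = 12 + 2 = 14$)
$l{\left(X \right)} = \frac{9}{4}$ ($l{\left(X \right)} = 2 + \frac{1}{4} \cdot 1 = 2 + \frac{1}{4} = \frac{9}{4}$)
$K = 27$
$G{\left(k \right)} = 7$ ($G{\left(k \right)} = 2 + 5 = 7$)
$K \left(q{\left(x{\left(4 \right)},-4 \right)} + G{\left(l{\left(f \right)} \right)}\right) = 27 \left(7 \cdot 4 + 7\right) = 27 \left(28 + 7\right) = 27 \cdot 35 = 945$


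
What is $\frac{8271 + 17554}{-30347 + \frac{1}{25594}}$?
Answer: $- \frac{660965050}{776701117} \approx -0.85099$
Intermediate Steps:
$\frac{8271 + 17554}{-30347 + \frac{1}{25594}} = \frac{25825}{-30347 + \frac{1}{25594}} = \frac{25825}{- \frac{776701117}{25594}} = 25825 \left(- \frac{25594}{776701117}\right) = - \frac{660965050}{776701117}$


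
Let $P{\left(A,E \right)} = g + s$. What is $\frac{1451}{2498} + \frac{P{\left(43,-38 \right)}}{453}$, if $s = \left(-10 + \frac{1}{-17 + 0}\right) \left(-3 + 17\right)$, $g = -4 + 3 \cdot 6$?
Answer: $\frac{5788463}{19237098} \approx 0.3009$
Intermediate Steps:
$g = 14$ ($g = -4 + 18 = 14$)
$s = - \frac{2394}{17}$ ($s = \left(-10 + \frac{1}{-17}\right) 14 = \left(-10 - \frac{1}{17}\right) 14 = \left(- \frac{171}{17}\right) 14 = - \frac{2394}{17} \approx -140.82$)
$P{\left(A,E \right)} = - \frac{2156}{17}$ ($P{\left(A,E \right)} = 14 - \frac{2394}{17} = - \frac{2156}{17}$)
$\frac{1451}{2498} + \frac{P{\left(43,-38 \right)}}{453} = \frac{1451}{2498} - \frac{2156}{17 \cdot 453} = 1451 \cdot \frac{1}{2498} - \frac{2156}{7701} = \frac{1451}{2498} - \frac{2156}{7701} = \frac{5788463}{19237098}$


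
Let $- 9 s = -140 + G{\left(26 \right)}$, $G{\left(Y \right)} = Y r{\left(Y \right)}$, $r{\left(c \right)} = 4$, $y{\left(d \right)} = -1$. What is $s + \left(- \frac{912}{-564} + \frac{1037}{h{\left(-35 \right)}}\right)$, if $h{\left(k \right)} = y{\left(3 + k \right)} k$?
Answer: $\frac{57979}{1645} \approx 35.246$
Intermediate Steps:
$h{\left(k \right)} = - k$
$G{\left(Y \right)} = 4 Y$ ($G{\left(Y \right)} = Y 4 = 4 Y$)
$s = 4$ ($s = - \frac{-140 + 4 \cdot 26}{9} = - \frac{-140 + 104}{9} = \left(- \frac{1}{9}\right) \left(-36\right) = 4$)
$s + \left(- \frac{912}{-564} + \frac{1037}{h{\left(-35 \right)}}\right) = 4 + \left(- \frac{912}{-564} + \frac{1037}{\left(-1\right) \left(-35\right)}\right) = 4 - \left(- \frac{76}{47} - \frac{1037}{35}\right) = 4 + \left(\frac{76}{47} + 1037 \cdot \frac{1}{35}\right) = 4 + \left(\frac{76}{47} + \frac{1037}{35}\right) = 4 + \frac{51399}{1645} = \frac{57979}{1645}$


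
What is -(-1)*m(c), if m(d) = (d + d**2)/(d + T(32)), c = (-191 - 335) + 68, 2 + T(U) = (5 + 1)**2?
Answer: -104653/212 ≈ -493.65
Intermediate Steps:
T(U) = 34 (T(U) = -2 + (5 + 1)**2 = -2 + 6**2 = -2 + 36 = 34)
c = -458 (c = -526 + 68 = -458)
m(d) = (d + d**2)/(34 + d) (m(d) = (d + d**2)/(d + 34) = (d + d**2)/(34 + d))
-(-1)*m(c) = -(-1)*(-458*(1 - 458)/(34 - 458)) = -(-1)*(-458*(-457)/(-424)) = -(-1)*(-458*(-1/424)*(-457)) = -(-1)*(-104653)/212 = -1*104653/212 = -104653/212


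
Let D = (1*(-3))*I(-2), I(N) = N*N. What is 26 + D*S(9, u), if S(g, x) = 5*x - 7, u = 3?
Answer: -70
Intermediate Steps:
S(g, x) = -7 + 5*x
I(N) = N²
D = -12 (D = (1*(-3))*(-2)² = -3*4 = -12)
26 + D*S(9, u) = 26 - 12*(-7 + 5*3) = 26 - 12*(-7 + 15) = 26 - 12*8 = 26 - 96 = -70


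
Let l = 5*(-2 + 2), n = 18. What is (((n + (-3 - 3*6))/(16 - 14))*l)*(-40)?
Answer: 0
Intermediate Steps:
l = 0 (l = 5*0 = 0)
(((n + (-3 - 3*6))/(16 - 14))*l)*(-40) = (((18 + (-3 - 3*6))/(16 - 14))*0)*(-40) = (((18 + (-3 - 18))/2)*0)*(-40) = (((18 - 21)*(½))*0)*(-40) = (-3*½*0)*(-40) = -3/2*0*(-40) = 0*(-40) = 0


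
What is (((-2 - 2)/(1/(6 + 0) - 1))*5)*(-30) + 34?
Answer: -686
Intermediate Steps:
(((-2 - 2)/(1/(6 + 0) - 1))*5)*(-30) + 34 = (-4/(1/6 - 1)*5)*(-30) + 34 = (-4/(⅙ - 1)*5)*(-30) + 34 = (-4/(-⅚)*5)*(-30) + 34 = (-4*(-6/5)*5)*(-30) + 34 = ((24/5)*5)*(-30) + 34 = 24*(-30) + 34 = -720 + 34 = -686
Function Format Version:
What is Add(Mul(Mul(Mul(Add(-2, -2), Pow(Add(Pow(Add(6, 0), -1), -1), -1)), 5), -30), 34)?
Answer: -686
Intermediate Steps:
Add(Mul(Mul(Mul(Add(-2, -2), Pow(Add(Pow(Add(6, 0), -1), -1), -1)), 5), -30), 34) = Add(Mul(Mul(Mul(-4, Pow(Add(Pow(6, -1), -1), -1)), 5), -30), 34) = Add(Mul(Mul(Mul(-4, Pow(Add(Rational(1, 6), -1), -1)), 5), -30), 34) = Add(Mul(Mul(Mul(-4, Pow(Rational(-5, 6), -1)), 5), -30), 34) = Add(Mul(Mul(Mul(-4, Rational(-6, 5)), 5), -30), 34) = Add(Mul(Mul(Rational(24, 5), 5), -30), 34) = Add(Mul(24, -30), 34) = Add(-720, 34) = -686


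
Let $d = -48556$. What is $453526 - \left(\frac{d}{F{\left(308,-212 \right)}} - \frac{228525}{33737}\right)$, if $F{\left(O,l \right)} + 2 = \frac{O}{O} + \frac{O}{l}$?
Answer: $\frac{86467612927}{199355} \approx 4.3374 \cdot 10^{5}$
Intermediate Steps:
$F{\left(O,l \right)} = -1 + \frac{O}{l}$ ($F{\left(O,l \right)} = -2 + \left(\frac{O}{O} + \frac{O}{l}\right) = -2 + \left(1 + \frac{O}{l}\right) = -1 + \frac{O}{l}$)
$453526 - \left(\frac{d}{F{\left(308,-212 \right)}} - \frac{228525}{33737}\right) = 453526 - \left(- \frac{48556}{\frac{1}{-212} \left(308 - -212\right)} - \frac{228525}{33737}\right) = 453526 - \left(- \frac{48556}{\left(- \frac{1}{212}\right) \left(308 + 212\right)} - \frac{20775}{3067}\right) = 453526 - \left(- \frac{48556}{\left(- \frac{1}{212}\right) 520} - \frac{20775}{3067}\right) = 453526 - \left(- \frac{48556}{- \frac{130}{53}} - \frac{20775}{3067}\right) = 453526 - \left(\left(-48556\right) \left(- \frac{53}{130}\right) - \frac{20775}{3067}\right) = 453526 - \left(\frac{1286734}{65} - \frac{20775}{3067}\right) = 453526 - \frac{3945062803}{199355} = \frac{86467612927}{199355}$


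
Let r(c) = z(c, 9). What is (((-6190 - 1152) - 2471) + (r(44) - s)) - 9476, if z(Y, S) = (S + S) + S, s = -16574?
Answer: -2688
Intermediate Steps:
z(Y, S) = 3*S (z(Y, S) = 2*S + S = 3*S)
r(c) = 27 (r(c) = 3*9 = 27)
(((-6190 - 1152) - 2471) + (r(44) - s)) - 9476 = (((-6190 - 1152) - 2471) + (27 - 1*(-16574))) - 9476 = ((-7342 - 2471) + (27 + 16574)) - 9476 = (-9813 + 16601) - 9476 = 6788 - 9476 = -2688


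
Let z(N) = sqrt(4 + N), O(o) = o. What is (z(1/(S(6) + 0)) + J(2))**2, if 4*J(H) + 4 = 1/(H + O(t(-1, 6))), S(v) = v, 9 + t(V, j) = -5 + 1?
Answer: 30275/5808 - 75*sqrt(6)/44 ≈ 1.0374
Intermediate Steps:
t(V, j) = -13 (t(V, j) = -9 + (-5 + 1) = -9 - 4 = -13)
J(H) = -1 + 1/(4*(-13 + H)) (J(H) = -1 + 1/(4*(H - 13)) = -1 + 1/(4*(-13 + H)))
(z(1/(S(6) + 0)) + J(2))**2 = (sqrt(4 + 1/(6 + 0)) + (53/4 - 1*2)/(-13 + 2))**2 = (sqrt(4 + 1/6) + (53/4 - 2)/(-11))**2 = (sqrt(4 + 1/6) - 1/11*45/4)**2 = (sqrt(25/6) - 45/44)**2 = (5*sqrt(6)/6 - 45/44)**2 = (-45/44 + 5*sqrt(6)/6)**2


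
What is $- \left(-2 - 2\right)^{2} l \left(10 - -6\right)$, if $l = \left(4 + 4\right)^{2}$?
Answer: $-16384$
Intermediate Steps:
$l = 64$ ($l = 8^{2} = 64$)
$- \left(-2 - 2\right)^{2} l \left(10 - -6\right) = - \left(-2 - 2\right)^{2} \cdot 64 \left(10 - -6\right) = - \left(-4\right)^{2} \cdot 64 \left(10 + 6\right) = - 16 \cdot 64 \cdot 16 = - 1024 \cdot 16 = \left(-1\right) 16384 = -16384$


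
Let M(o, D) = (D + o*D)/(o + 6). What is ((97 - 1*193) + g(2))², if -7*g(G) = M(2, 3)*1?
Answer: 28998225/3136 ≈ 9246.9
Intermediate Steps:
M(o, D) = (D + D*o)/(6 + o)
g(G) = -9/56 (g(G) = -3*(1 + 2)/(6 + 2)/7 = -3*3/8/7 = -3*(⅛)*3/7 = -9/56)
((97 - 1*193) + g(2))² = ((97 - 1*193) - 9/56)² = ((97 - 193) - 9/56)² = (-96 - 9/56)² = (-5385/56)² = 28998225/3136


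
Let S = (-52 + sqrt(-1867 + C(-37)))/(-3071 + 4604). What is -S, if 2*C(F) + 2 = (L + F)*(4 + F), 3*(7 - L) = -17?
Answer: 52/1533 - I*sqrt(5866)/3066 ≈ 0.03392 - 0.02498*I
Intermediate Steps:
L = 38/3 (L = 7 - 1/3*(-17) = 7 + 17/3 = 38/3 ≈ 12.667)
C(F) = -1 + (4 + F)*(38/3 + F)/2 (C(F) = -1 + ((38/3 + F)*(4 + F))/2 = -1 + ((4 + F)*(38/3 + F))/2 = -1 + (4 + F)*(38/3 + F)/2)
S = -52/1533 + I*sqrt(5866)/3066 (S = (-52 + sqrt(-1867 + (73/3 + (1/2)*(-37)**2 + (25/3)*(-37))))/(-3071 + 4604) = (-52 + sqrt(-1867 + (73/3 + (1/2)*1369 - 925/3)))/1533 = (-52 + sqrt(-1867 + (73/3 + 1369/2 - 925/3)))*(1/1533) = (-52 + sqrt(-1867 + 801/2))*(1/1533) = (-52 + sqrt(-2933/2))*(1/1533) = (-52 + I*sqrt(5866)/2)*(1/1533) = -52/1533 + I*sqrt(5866)/3066 ≈ -0.03392 + 0.02498*I)
-S = -(-52/1533 + I*sqrt(5866)/3066) = 52/1533 - I*sqrt(5866)/3066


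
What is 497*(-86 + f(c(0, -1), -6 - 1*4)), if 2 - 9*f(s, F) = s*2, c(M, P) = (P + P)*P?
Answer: -385672/9 ≈ -42852.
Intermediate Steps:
c(M, P) = 2*P² (c(M, P) = (2*P)*P = 2*P²)
f(s, F) = 2/9 - 2*s/9 (f(s, F) = 2/9 - s*2/9 = 2/9 - 2*s/9)
497*(-86 + f(c(0, -1), -6 - 1*4)) = 497*(-86 + (2/9 - 4*(-1)²/9)) = 497*(-86 + (2/9 - 4/9)) = 497*(-86 - 2/9) = 497*(-776/9) = -385672/9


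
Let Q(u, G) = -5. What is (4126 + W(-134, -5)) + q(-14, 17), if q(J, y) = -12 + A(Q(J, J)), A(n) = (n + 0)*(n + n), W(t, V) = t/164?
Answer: 341381/82 ≈ 4163.2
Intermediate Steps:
W(t, V) = t/164 (W(t, V) = t*(1/164) = t/164)
A(n) = 2*n² (A(n) = n*(2*n) = 2*n²)
q(J, y) = 38 (q(J, y) = -12 + 2*(-5)² = -12 + 2*25 = -12 + 50 = 38)
(4126 + W(-134, -5)) + q(-14, 17) = (4126 + (1/164)*(-134)) + 38 = (4126 - 67/82) + 38 = 338265/82 + 38 = 341381/82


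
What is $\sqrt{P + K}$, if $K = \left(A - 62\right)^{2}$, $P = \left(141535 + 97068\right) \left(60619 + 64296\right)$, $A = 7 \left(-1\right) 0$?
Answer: $\sqrt{29805097589} \approx 1.7264 \cdot 10^{5}$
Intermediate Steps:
$A = 0$ ($A = \left(-7\right) 0 = 0$)
$P = 29805093745$ ($P = 238603 \cdot 124915 = 29805093745$)
$K = 3844$ ($K = \left(0 - 62\right)^{2} = \left(-62\right)^{2} = 3844$)
$\sqrt{P + K} = \sqrt{29805093745 + 3844} = \sqrt{29805097589}$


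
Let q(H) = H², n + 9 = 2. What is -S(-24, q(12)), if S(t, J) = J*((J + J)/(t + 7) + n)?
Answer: 58608/17 ≈ 3447.5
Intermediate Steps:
n = -7 (n = -9 + 2 = -7)
S(t, J) = J*(-7 + 2*J/(7 + t)) (S(t, J) = J*((J + J)/(t + 7) - 7) = J*((2*J)/(7 + t) - 7) = J*(2*J/(7 + t) - 7) = J*(-7 + 2*J/(7 + t)))
-S(-24, q(12)) = -12²*(-49 - 7*(-24) + 2*12²)/(7 - 24) = -144*(-49 + 168 + 2*144)/(-17) = -144*(-1)*(-49 + 168 + 288)/17 = -144*(-1)*407/17 = -1*(-58608/17) = 58608/17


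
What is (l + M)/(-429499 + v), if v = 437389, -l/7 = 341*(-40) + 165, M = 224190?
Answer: 63703/1578 ≈ 40.369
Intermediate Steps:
l = 94325 (l = -7*(341*(-40) + 165) = -7*(-13640 + 165) = -7*(-13475) = 94325)
(l + M)/(-429499 + v) = (94325 + 224190)/(-429499 + 437389) = 318515/7890 = 318515*(1/7890) = 63703/1578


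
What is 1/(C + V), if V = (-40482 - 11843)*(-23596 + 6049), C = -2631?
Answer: 1/918144144 ≈ 1.0892e-9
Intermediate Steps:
V = 918146775 (V = -52325*(-17547) = 918146775)
1/(C + V) = 1/(-2631 + 918146775) = 1/918144144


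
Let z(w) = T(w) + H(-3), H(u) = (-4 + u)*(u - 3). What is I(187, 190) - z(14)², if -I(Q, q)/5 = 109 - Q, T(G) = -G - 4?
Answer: -186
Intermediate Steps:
T(G) = -4 - G
H(u) = (-4 + u)*(-3 + u)
I(Q, q) = -545 + 5*Q (I(Q, q) = -5*(109 - Q) = -545 + 5*Q)
z(w) = 38 - w (z(w) = (-4 - w) + (12 + (-3)² - 7*(-3)) = (-4 - w) + (12 + 9 + 21) = (-4 - w) + 42 = 38 - w)
I(187, 190) - z(14)² = (-545 + 5*187) - (38 - 1*14)² = (-545 + 935) - (38 - 14)² = 390 - 1*24² = 390 - 1*576 = 390 - 576 = -186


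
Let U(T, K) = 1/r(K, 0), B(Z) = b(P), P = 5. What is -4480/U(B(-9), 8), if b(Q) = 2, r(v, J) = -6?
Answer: 26880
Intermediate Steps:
B(Z) = 2
U(T, K) = -⅙ (U(T, K) = 1/(-6) = -⅙)
-4480/U(B(-9), 8) = -4480/(-⅙) = -4480*(-6) = 26880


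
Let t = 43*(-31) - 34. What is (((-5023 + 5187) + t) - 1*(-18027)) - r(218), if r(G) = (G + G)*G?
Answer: -78224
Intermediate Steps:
t = -1367 (t = -1333 - 34 = -1367)
r(G) = 2*G² (r(G) = (2*G)*G = 2*G²)
(((-5023 + 5187) + t) - 1*(-18027)) - r(218) = (((-5023 + 5187) - 1367) - 1*(-18027)) - 2*218² = ((164 - 1367) + 18027) - 2*47524 = (-1203 + 18027) - 1*95048 = 16824 - 95048 = -78224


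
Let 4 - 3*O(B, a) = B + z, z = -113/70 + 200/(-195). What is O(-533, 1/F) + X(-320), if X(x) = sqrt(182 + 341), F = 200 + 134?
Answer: 1473217/8190 + sqrt(523) ≈ 202.75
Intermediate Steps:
F = 334
z = -7207/2730 (z = -113*1/70 + 200*(-1/195) = -113/70 - 40/39 = -7207/2730 ≈ -2.6399)
O(B, a) = 18127/8190 - B/3 (O(B, a) = 4/3 - (B - 7207/2730)/3 = 4/3 - (-7207/2730 + B)/3 = 4/3 + (7207/8190 - B/3) = 18127/8190 - B/3)
X(x) = sqrt(523)
O(-533, 1/F) + X(-320) = (18127/8190 - 1/3*(-533)) + sqrt(523) = (18127/8190 + 533/3) + sqrt(523) = 1473217/8190 + sqrt(523)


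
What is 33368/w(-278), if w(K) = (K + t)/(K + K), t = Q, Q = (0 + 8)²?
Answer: 9276304/107 ≈ 86694.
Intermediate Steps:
Q = 64 (Q = 8² = 64)
t = 64
w(K) = (64 + K)/(2*K) (w(K) = (K + 64)/(K + K) = (64 + K)/((2*K)) = (64 + K)*(1/(2*K)) = (64 + K)/(2*K))
33368/w(-278) = 33368/(((½)*(64 - 278)/(-278))) = 33368/(((½)*(-1/278)*(-214))) = 33368/(107/278) = 33368*(278/107) = 9276304/107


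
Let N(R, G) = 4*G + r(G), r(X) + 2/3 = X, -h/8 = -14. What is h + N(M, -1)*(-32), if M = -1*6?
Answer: 880/3 ≈ 293.33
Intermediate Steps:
h = 112 (h = -8*(-14) = 112)
r(X) = -⅔ + X
M = -6
N(R, G) = -⅔ + 5*G (N(R, G) = 4*G + (-⅔ + G) = -⅔ + 5*G)
h + N(M, -1)*(-32) = 112 + (-⅔ + 5*(-1))*(-32) = 112 + (-⅔ - 5)*(-32) = 112 - 17/3*(-32) = 112 + 544/3 = 880/3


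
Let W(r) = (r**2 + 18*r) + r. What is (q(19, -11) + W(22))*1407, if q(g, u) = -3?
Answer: 1264893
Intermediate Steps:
W(r) = r**2 + 19*r
(q(19, -11) + W(22))*1407 = (-3 + 22*(19 + 22))*1407 = (-3 + 22*41)*1407 = (-3 + 902)*1407 = 899*1407 = 1264893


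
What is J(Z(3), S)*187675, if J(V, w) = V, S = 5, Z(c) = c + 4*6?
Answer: 5067225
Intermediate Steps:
Z(c) = 24 + c (Z(c) = c + 24 = 24 + c)
J(Z(3), S)*187675 = (24 + 3)*187675 = 27*187675 = 5067225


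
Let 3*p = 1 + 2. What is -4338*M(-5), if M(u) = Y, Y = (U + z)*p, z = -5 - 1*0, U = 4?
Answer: 4338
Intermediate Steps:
p = 1 (p = (1 + 2)/3 = (⅓)*3 = 1)
z = -5 (z = -5 + 0 = -5)
Y = -1 (Y = (4 - 5)*1 = -1*1 = -1)
M(u) = -1
-4338*M(-5) = -4338*(-1) = 4338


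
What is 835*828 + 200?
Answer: 691580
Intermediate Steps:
835*828 + 200 = 691380 + 200 = 691580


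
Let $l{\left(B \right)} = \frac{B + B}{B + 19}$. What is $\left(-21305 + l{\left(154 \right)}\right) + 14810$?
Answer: $- \frac{1123327}{173} \approx -6493.2$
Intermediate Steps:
$l{\left(B \right)} = \frac{2 B}{19 + B}$
$\left(-21305 + l{\left(154 \right)}\right) + 14810 = \left(-21305 + 2 \cdot 154 \frac{1}{19 + 154}\right) + 14810 = \left(-21305 + 2 \cdot 154 \cdot \frac{1}{173}\right) + 14810 = \left(-21305 + \frac{308}{173}\right) + 14810 = - \frac{3685457}{173} + 14810 = - \frac{1123327}{173}$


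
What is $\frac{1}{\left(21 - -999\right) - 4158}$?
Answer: $- \frac{1}{3138} \approx -0.00031867$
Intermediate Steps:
$\frac{1}{\left(21 - -999\right) - 4158} = \frac{1}{\left(21 + 999\right) - 4158} = \frac{1}{1020 - 4158} = \frac{1}{-3138} = - \frac{1}{3138}$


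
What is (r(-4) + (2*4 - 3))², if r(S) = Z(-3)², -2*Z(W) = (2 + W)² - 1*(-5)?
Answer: 196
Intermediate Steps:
Z(W) = -5/2 - (2 + W)²/2 (Z(W) = -((2 + W)² - 1*(-5))/2 = -((2 + W)² + 5)/2 = -(5 + (2 + W)²)/2 = -5/2 - (2 + W)²/2)
r(S) = 9 (r(S) = (-5/2 - (2 - 3)²/2)² = (-5/2 - ½*(-1)²)² = (-5/2 - ½*1)² = (-5/2 - ½)² = (-3)² = 9)
(r(-4) + (2*4 - 3))² = (9 + (2*4 - 3))² = (9 + (8 - 3))² = (9 + 5)² = 14² = 196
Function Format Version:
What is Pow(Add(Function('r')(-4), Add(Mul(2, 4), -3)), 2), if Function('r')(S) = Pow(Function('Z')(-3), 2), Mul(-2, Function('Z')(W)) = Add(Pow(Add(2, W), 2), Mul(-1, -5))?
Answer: 196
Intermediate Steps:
Function('Z')(W) = Add(Rational(-5, 2), Mul(Rational(-1, 2), Pow(Add(2, W), 2))) (Function('Z')(W) = Mul(Rational(-1, 2), Add(Pow(Add(2, W), 2), Mul(-1, -5))) = Mul(Rational(-1, 2), Add(Pow(Add(2, W), 2), 5)) = Mul(Rational(-1, 2), Add(5, Pow(Add(2, W), 2))) = Add(Rational(-5, 2), Mul(Rational(-1, 2), Pow(Add(2, W), 2))))
Function('r')(S) = 9 (Function('r')(S) = Pow(Add(Rational(-5, 2), Mul(Rational(-1, 2), Pow(Add(2, -3), 2))), 2) = Pow(Add(Rational(-5, 2), Mul(Rational(-1, 2), Pow(-1, 2))), 2) = Pow(Add(Rational(-5, 2), Mul(Rational(-1, 2), 1)), 2) = Pow(Add(Rational(-5, 2), Rational(-1, 2)), 2) = Pow(-3, 2) = 9)
Pow(Add(Function('r')(-4), Add(Mul(2, 4), -3)), 2) = Pow(Add(9, Add(Mul(2, 4), -3)), 2) = Pow(Add(9, Add(8, -3)), 2) = Pow(Add(9, 5), 2) = Pow(14, 2) = 196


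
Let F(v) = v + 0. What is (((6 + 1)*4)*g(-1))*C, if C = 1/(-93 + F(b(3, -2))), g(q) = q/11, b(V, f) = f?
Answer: 28/1045 ≈ 0.026794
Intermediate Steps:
F(v) = v
g(q) = q/11 (g(q) = q*(1/11) = q/11)
C = -1/95 (C = 1/(-93 - 2) = 1/(-95) = -1/95 ≈ -0.010526)
(((6 + 1)*4)*g(-1))*C = (((6 + 1)*4)*((1/11)*(-1)))*(-1/95) = ((7*4)*(-1/11))*(-1/95) = (28*(-1/11))*(-1/95) = -28/11*(-1/95) = 28/1045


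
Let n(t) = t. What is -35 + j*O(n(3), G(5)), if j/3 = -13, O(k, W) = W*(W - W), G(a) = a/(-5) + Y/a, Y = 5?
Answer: -35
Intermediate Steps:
G(a) = 5/a - a/5 (G(a) = a/(-5) + 5/a = a*(-⅕) + 5/a = -a/5 + 5/a = 5/a - a/5)
O(k, W) = 0 (O(k, W) = W*0 = 0)
j = -39 (j = 3*(-13) = -39)
-35 + j*O(n(3), G(5)) = -35 - 39*0 = -35 + 0 = -35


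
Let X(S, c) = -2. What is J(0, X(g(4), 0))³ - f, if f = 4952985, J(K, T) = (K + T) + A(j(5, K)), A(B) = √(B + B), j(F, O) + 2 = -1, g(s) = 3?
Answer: -4952957 + 6*I*√6 ≈ -4.953e+6 + 14.697*I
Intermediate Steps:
j(F, O) = -3 (j(F, O) = -2 - 1 = -3)
A(B) = √2*√B (A(B) = √(2*B) = √2*√B)
J(K, T) = K + T + I*√6 (J(K, T) = (K + T) + √2*√(-3) = (K + T) + √2*(I*√3) = (K + T) + I*√6 = K + T + I*√6)
J(0, X(g(4), 0))³ - f = (0 - 2 + I*√6)³ - 1*4952985 = (-2 + I*√6)³ - 4952985 = -4952985 + (-2 + I*√6)³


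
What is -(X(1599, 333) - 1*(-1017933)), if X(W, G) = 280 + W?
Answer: -1019812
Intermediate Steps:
-(X(1599, 333) - 1*(-1017933)) = -((280 + 1599) - 1*(-1017933)) = -(1879 + 1017933) = -1*1019812 = -1019812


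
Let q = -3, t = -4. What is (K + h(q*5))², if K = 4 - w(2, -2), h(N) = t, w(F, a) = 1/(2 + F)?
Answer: 1/16 ≈ 0.062500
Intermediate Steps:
h(N) = -4
K = 15/4 (K = 4 - 1/(2 + 2) = 4 - 1/4 = 4 - 1*¼ = 4 - ¼ = 15/4 ≈ 3.7500)
(K + h(q*5))² = (15/4 - 4)² = (-¼)² = 1/16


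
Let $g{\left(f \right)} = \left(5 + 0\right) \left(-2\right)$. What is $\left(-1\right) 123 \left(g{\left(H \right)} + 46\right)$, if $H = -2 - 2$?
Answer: $-4428$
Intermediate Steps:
$H = -4$ ($H = -2 - 2 = -4$)
$g{\left(f \right)} = -10$ ($g{\left(f \right)} = 5 \left(-2\right) = -10$)
$\left(-1\right) 123 \left(g{\left(H \right)} + 46\right) = \left(-1\right) 123 \left(-10 + 46\right) = \left(-123\right) 36 = -4428$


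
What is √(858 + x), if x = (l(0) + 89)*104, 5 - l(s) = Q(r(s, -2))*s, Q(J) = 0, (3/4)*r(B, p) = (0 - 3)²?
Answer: √10634 ≈ 103.12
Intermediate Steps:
r(B, p) = 12 (r(B, p) = 4*(0 - 3)²/3 = (4/3)*(-3)² = (4/3)*9 = 12)
l(s) = 5 (l(s) = 5 - 0*s = 5 - 1*0 = 5 + 0 = 5)
x = 9776 (x = (5 + 89)*104 = 94*104 = 9776)
√(858 + x) = √(858 + 9776) = √10634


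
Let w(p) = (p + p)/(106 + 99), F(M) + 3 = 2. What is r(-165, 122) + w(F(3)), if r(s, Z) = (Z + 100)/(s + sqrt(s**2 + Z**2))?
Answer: 3739691/1525610 + 111*sqrt(42109)/7442 ≈ 5.5120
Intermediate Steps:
F(M) = -1 (F(M) = -3 + 2 = -1)
w(p) = 2*p/205 (w(p) = (2*p)/205 = (2*p)*(1/205) = 2*p/205)
r(s, Z) = (100 + Z)/(s + sqrt(Z**2 + s**2))
r(-165, 122) + w(F(3)) = (100 + 122)/(-165 + sqrt(122**2 + (-165)**2)) + (2/205)*(-1) = 222/(-165 + sqrt(14884 + 27225)) - 2/205 = 222/(-165 + sqrt(42109)) - 2/205 = -2/205 + 222/(-165 + sqrt(42109))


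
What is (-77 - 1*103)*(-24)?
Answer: 4320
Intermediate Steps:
(-77 - 1*103)*(-24) = (-77 - 103)*(-24) = -180*(-24) = 4320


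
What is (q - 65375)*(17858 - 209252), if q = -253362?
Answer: 61004349378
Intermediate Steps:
(q - 65375)*(17858 - 209252) = (-253362 - 65375)*(17858 - 209252) = -318737*(-191394) = 61004349378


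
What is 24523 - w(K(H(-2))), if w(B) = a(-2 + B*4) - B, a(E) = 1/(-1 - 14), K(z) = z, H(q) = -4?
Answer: 367786/15 ≈ 24519.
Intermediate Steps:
a(E) = -1/15 (a(E) = 1/(-15) = -1/15)
w(B) = -1/15 - B
24523 - w(K(H(-2))) = 24523 - (-1/15 - 1*(-4)) = 24523 - (-1/15 + 4) = 24523 - 1*59/15 = 24523 - 59/15 = 367786/15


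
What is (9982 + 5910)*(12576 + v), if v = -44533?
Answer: -507860644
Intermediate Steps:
(9982 + 5910)*(12576 + v) = (9982 + 5910)*(12576 - 44533) = 15892*(-31957) = -507860644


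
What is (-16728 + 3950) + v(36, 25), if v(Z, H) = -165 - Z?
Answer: -12979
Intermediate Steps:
(-16728 + 3950) + v(36, 25) = (-16728 + 3950) + (-165 - 1*36) = -12778 + (-165 - 36) = -12778 - 201 = -12979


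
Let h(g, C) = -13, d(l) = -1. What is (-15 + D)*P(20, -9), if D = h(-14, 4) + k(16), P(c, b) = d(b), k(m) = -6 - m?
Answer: 50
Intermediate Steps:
P(c, b) = -1
D = -35 (D = -13 + (-6 - 1*16) = -13 + (-6 - 16) = -13 - 22 = -35)
(-15 + D)*P(20, -9) = (-15 - 35)*(-1) = -50*(-1) = 50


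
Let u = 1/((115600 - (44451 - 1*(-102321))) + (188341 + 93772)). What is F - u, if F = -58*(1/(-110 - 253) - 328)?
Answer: 192548981023/10121287 ≈ 19024.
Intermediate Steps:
F = 6905770/363 (F = -58*(1/(-363) - 328) = -58*(-1/363 - 328) = -58*(-119065/363) = 6905770/363 ≈ 19024.)
u = 1/250941 (u = 1/((115600 - (44451 + 102321)) + 282113) = 1/((115600 - 1*146772) + 282113) = 1/((115600 - 146772) + 282113) = 1/(-31172 + 282113) = 1/250941 ≈ 3.9850e-6)
F - u = 6905770/363 - 1*1/250941 = 6905770/363 - 1/250941 = 192548981023/10121287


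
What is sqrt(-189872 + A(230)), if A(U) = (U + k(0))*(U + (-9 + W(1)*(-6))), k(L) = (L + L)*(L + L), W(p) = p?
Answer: I*sqrt(140422) ≈ 374.73*I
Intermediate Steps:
k(L) = 4*L**2 (k(L) = (2*L)*(2*L) = 4*L**2)
A(U) = U*(-15 + U) (A(U) = (U + 4*0**2)*(U + (-9 + 1*(-6))) = (U + 4*0)*(U + (-9 - 6)) = (U + 0)*(U - 15) = U*(-15 + U))
sqrt(-189872 + A(230)) = sqrt(-189872 + 230*(-15 + 230)) = sqrt(-189872 + 230*215) = sqrt(-189872 + 49450) = sqrt(-140422) = I*sqrt(140422)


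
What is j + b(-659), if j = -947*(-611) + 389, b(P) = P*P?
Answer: 1013287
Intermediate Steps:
b(P) = P²
j = 579006 (j = 578617 + 389 = 579006)
j + b(-659) = 579006 + (-659)² = 579006 + 434281 = 1013287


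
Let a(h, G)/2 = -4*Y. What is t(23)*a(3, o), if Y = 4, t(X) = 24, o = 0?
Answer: -768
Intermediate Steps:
a(h, G) = -32 (a(h, G) = 2*(-4*4) = 2*(-16) = -32)
t(23)*a(3, o) = 24*(-32) = -768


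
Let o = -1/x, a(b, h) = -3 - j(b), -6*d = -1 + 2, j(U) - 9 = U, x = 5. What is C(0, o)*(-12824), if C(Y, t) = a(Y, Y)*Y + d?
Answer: 6412/3 ≈ 2137.3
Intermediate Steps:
j(U) = 9 + U
d = -1/6 (d = -(-1 + 2)/6 = -1/6*1 = -1/6 ≈ -0.16667)
a(b, h) = -12 - b (a(b, h) = -3 - (9 + b) = -3 + (-9 - b) = -12 - b)
o = -1/5 ≈ -0.20000
C(Y, t) = -1/6 + Y*(-12 - Y) (C(Y, t) = (-12 - Y)*Y - 1/6 = Y*(-12 - Y) - 1/6 = -1/6 + Y*(-12 - Y))
C(0, o)*(-12824) = (-1/6 - 1*0*(12 + 0))*(-12824) = (-1/6 - 1*0*12)*(-12824) = (-1/6 + 0)*(-12824) = -1/6*(-12824) = 6412/3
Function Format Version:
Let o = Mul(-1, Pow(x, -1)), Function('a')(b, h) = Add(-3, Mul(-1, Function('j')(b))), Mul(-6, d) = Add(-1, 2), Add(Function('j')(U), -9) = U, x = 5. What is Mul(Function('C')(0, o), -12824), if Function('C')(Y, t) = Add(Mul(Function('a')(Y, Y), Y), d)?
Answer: Rational(6412, 3) ≈ 2137.3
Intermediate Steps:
Function('j')(U) = Add(9, U)
d = Rational(-1, 6) (d = Mul(Rational(-1, 6), Add(-1, 2)) = Mul(Rational(-1, 6), 1) = Rational(-1, 6) ≈ -0.16667)
Function('a')(b, h) = Add(-12, Mul(-1, b)) (Function('a')(b, h) = Add(-3, Mul(-1, Add(9, b))) = Add(-3, Add(-9, Mul(-1, b))) = Add(-12, Mul(-1, b)))
o = Rational(-1, 5) (o = Mul(-1, Pow(5, -1)) = Mul(-1, Rational(1, 5)) = Rational(-1, 5) ≈ -0.20000)
Function('C')(Y, t) = Add(Rational(-1, 6), Mul(Y, Add(-12, Mul(-1, Y)))) (Function('C')(Y, t) = Add(Mul(Add(-12, Mul(-1, Y)), Y), Rational(-1, 6)) = Add(Mul(Y, Add(-12, Mul(-1, Y))), Rational(-1, 6)) = Add(Rational(-1, 6), Mul(Y, Add(-12, Mul(-1, Y)))))
Mul(Function('C')(0, o), -12824) = Mul(Add(Rational(-1, 6), Mul(-1, 0, Add(12, 0))), -12824) = Mul(Add(Rational(-1, 6), Mul(-1, 0, 12)), -12824) = Mul(Add(Rational(-1, 6), 0), -12824) = Mul(Rational(-1, 6), -12824) = Rational(6412, 3)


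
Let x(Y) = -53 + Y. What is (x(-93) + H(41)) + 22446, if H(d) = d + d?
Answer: 22382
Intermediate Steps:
H(d) = 2*d
(x(-93) + H(41)) + 22446 = ((-53 - 93) + 2*41) + 22446 = (-146 + 82) + 22446 = -64 + 22446 = 22382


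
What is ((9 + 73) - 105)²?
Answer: 529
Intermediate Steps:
((9 + 73) - 105)² = (82 - 105)² = (-23)² = 529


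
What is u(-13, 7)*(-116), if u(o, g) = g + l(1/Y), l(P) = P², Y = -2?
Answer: -841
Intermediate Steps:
u(o, g) = ¼ + g (u(o, g) = g + (1/(-2))² = g + (-½)² = g + ¼ = ¼ + g)
u(-13, 7)*(-116) = (¼ + 7)*(-116) = (29/4)*(-116) = -841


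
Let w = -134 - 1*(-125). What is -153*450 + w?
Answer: -68859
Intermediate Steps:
w = -9 (w = -134 + 125 = -9)
-153*450 + w = -153*450 - 9 = -68850 - 9 = -68859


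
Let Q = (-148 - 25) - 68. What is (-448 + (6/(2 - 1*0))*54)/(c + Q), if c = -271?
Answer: 143/256 ≈ 0.55859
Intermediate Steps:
Q = -241 (Q = -173 - 68 = -241)
(-448 + (6/(2 - 1*0))*54)/(c + Q) = (-448 + (6/(2 - 1*0))*54)/(-271 - 241) = (-448 + (6/(2 + 0))*54)/(-512) = (-448 + (6/2)*54)*(-1/512) = (-448 + (6*(½))*54)*(-1/512) = (-448 + 3*54)*(-1/512) = (-448 + 162)*(-1/512) = -286*(-1/512) = 143/256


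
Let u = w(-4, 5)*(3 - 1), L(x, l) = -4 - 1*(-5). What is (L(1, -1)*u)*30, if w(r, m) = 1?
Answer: 60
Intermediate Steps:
L(x, l) = 1 (L(x, l) = -4 + 5 = 1)
u = 2 (u = 1*(3 - 1) = 1*2 = 2)
(L(1, -1)*u)*30 = (1*2)*30 = 2*30 = 60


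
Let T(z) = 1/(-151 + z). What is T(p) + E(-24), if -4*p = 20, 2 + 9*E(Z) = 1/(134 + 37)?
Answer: -18245/80028 ≈ -0.22798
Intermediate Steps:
E(Z) = -341/1539 (E(Z) = -2/9 + 1/(9*(134 + 37)) = -2/9 + (⅑)/171 = -2/9 + (⅑)*(1/171) = -2/9 + 1/1539 = -341/1539)
p = -5 (p = -¼*20 = -5)
T(p) + E(-24) = 1/(-151 - 5) - 341/1539 = 1/(-156) - 341/1539 = -1/156 - 341/1539 = -18245/80028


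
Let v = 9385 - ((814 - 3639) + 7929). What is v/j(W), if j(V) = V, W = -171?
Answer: -1427/57 ≈ -25.035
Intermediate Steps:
v = 4281 (v = 9385 - (-2825 + 7929) = 9385 - 1*5104 = 9385 - 5104 = 4281)
v/j(W) = 4281/(-171) = 4281*(-1/171) = -1427/57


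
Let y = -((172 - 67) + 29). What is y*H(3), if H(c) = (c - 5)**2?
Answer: -536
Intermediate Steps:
H(c) = (-5 + c)**2
y = -134 (y = -(105 + 29) = -1*134 = -134)
y*H(3) = -134*(-5 + 3)**2 = -134*(-2)**2 = -134*4 = -536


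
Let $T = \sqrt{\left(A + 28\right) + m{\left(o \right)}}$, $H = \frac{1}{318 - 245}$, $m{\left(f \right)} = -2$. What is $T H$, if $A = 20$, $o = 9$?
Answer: $\frac{\sqrt{46}}{73} \approx 0.092909$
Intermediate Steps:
$H = \frac{1}{73} \approx 0.013699$
$T = \sqrt{46}$ ($T = \sqrt{\left(20 + 28\right) - 2} = \sqrt{48 - 2} = \sqrt{46} \approx 6.7823$)
$T H = \sqrt{46} \cdot \frac{1}{73} = \frac{\sqrt{46}}{73}$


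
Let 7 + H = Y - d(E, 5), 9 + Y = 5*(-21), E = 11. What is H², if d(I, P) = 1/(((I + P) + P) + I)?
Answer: 15000129/1024 ≈ 14649.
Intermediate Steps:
d(I, P) = 1/(2*I + 2*P) (d(I, P) = 1/((I + 2*P) + I) = 1/(2*I + 2*P))
Y = -114 (Y = -9 + 5*(-21) = -9 - 105 = -114)
H = -3873/32 (H = -7 + (-114 - 1/(2*(11 + 5))) = -7 + (-114 - 1/(2*16)) = -7 + (-114 - 1*1/32) = -7 + (-114 - 1/32) = -7 - 3649/32 = -3873/32 ≈ -121.03)
H² = (-3873/32)² = 15000129/1024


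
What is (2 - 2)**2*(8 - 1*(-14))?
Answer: 0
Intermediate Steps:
(2 - 2)**2*(8 - 1*(-14)) = 0**2*(8 + 14) = 0*22 = 0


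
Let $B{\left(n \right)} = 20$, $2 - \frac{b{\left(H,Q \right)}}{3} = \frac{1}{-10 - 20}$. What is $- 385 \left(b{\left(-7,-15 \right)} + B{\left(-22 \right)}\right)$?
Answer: $- \frac{20097}{2} \approx -10049.0$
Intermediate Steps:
$b{\left(H,Q \right)} = \frac{61}{10}$ ($b{\left(H,Q \right)} = 6 - \frac{3}{-10 - 20} = 6 - \frac{3}{-30} = 6 - - \frac{1}{10} = 6 + \frac{1}{10} = \frac{61}{10}$)
$- 385 \left(b{\left(-7,-15 \right)} + B{\left(-22 \right)}\right) = - 385 \left(\frac{61}{10} + 20\right) = \left(-385\right) \frac{261}{10} = - \frac{20097}{2}$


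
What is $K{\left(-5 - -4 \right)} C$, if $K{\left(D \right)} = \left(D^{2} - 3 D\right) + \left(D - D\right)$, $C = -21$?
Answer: $-84$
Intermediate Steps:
$K{\left(D \right)} = D^{2} - 3 D$ ($K{\left(D \right)} = \left(D^{2} - 3 D\right) + 0 = D^{2} - 3 D$)
$K{\left(-5 - -4 \right)} C = \left(-5 - -4\right) \left(-3 - 1\right) \left(-21\right) = \left(-5 + 4\right) \left(-3 + \left(-5 + 4\right)\right) \left(-21\right) = - (-3 - 1) \left(-21\right) = \left(-1\right) \left(-4\right) \left(-21\right) = 4 \left(-21\right) = -84$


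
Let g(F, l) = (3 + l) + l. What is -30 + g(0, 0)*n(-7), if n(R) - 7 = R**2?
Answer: 138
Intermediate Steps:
n(R) = 7 + R**2
g(F, l) = 3 + 2*l
-30 + g(0, 0)*n(-7) = -30 + (3 + 2*0)*(7 + (-7)**2) = -30 + (3 + 0)*(7 + 49) = -30 + 3*56 = -30 + 168 = 138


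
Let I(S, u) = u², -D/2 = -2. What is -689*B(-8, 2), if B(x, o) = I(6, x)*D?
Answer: -176384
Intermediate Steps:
D = 4 (D = -2*(-2) = 4)
B(x, o) = 4*x² (B(x, o) = x²*4 = 4*x²)
-689*B(-8, 2) = -2756*(-8)² = -2756*64 = -689*256 = -176384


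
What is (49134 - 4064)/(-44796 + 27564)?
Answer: -22535/8616 ≈ -2.6155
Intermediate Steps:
(49134 - 4064)/(-44796 + 27564) = 45070/(-17232) = 45070*(-1/17232) = -22535/8616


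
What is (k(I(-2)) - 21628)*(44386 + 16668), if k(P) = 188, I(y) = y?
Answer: -1308997760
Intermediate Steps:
(k(I(-2)) - 21628)*(44386 + 16668) = (188 - 21628)*(44386 + 16668) = -21440*61054 = -1308997760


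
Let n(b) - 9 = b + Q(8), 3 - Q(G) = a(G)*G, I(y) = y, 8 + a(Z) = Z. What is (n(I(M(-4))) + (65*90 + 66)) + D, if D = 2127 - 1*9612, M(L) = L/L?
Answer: -1556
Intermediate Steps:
a(Z) = -8 + Z
M(L) = 1
Q(G) = 3 - G*(-8 + G) (Q(G) = 3 - (-8 + G)*G = 3 - G*(-8 + G))
n(b) = 12 + b (n(b) = 9 + (b + (3 - 1*8*(-8 + 8))) = 9 + (b + (3 - 1*8*0)) = 9 + (b + (3 + 0)) = 9 + (b + 3) = 9 + (3 + b) = 12 + b)
D = -7485 (D = 2127 - 9612 = -7485)
(n(I(M(-4))) + (65*90 + 66)) + D = ((12 + 1) + (65*90 + 66)) - 7485 = (13 + (5850 + 66)) - 7485 = (13 + 5916) - 7485 = 5929 - 7485 = -1556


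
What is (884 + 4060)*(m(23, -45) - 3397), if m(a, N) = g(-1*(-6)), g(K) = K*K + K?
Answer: -16587120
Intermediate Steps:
g(K) = K + K² (g(K) = K² + K = K + K²)
m(a, N) = 42 (m(a, N) = (-1*(-6))*(1 - 1*(-6)) = 6*(1 + 6) = 6*7 = 42)
(884 + 4060)*(m(23, -45) - 3397) = (884 + 4060)*(42 - 3397) = 4944*(-3355) = -16587120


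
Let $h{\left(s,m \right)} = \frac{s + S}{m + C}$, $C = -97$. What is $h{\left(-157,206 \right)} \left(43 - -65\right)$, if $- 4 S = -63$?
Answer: $- \frac{15255}{109} \approx -139.95$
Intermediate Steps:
$S = \frac{63}{4}$ ($S = \left(- \frac{1}{4}\right) \left(-63\right) = \frac{63}{4} \approx 15.75$)
$h{\left(s,m \right)} = \frac{\frac{63}{4} + s}{-97 + m}$ ($h{\left(s,m \right)} = \frac{s + \frac{63}{4}}{m - 97} = \frac{\frac{63}{4} + s}{-97 + m}$)
$h{\left(-157,206 \right)} \left(43 - -65\right) = \frac{\frac{63}{4} - 157}{-97 + 206} \left(43 - -65\right) = \frac{1}{109} \left(- \frac{565}{4}\right) \left(43 + 65\right) = \frac{1}{109} \left(- \frac{565}{4}\right) 108 = \left(- \frac{565}{436}\right) 108 = - \frac{15255}{109}$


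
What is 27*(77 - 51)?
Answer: 702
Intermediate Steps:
27*(77 - 51) = 27*26 = 702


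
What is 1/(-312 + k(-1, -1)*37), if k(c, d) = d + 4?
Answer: -1/201 ≈ -0.0049751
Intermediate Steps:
k(c, d) = 4 + d
1/(-312 + k(-1, -1)*37) = 1/(-312 + (4 - 1)*37) = 1/(-312 + 3*37) = 1/(-312 + 111) = 1/(-201) = -1/201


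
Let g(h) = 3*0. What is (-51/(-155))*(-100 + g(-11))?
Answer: -1020/31 ≈ -32.903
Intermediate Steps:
g(h) = 0
(-51/(-155))*(-100 + g(-11)) = (-51/(-155))*(-100 + 0) = -51*(-1/155)*(-100) = (51/155)*(-100) = -1020/31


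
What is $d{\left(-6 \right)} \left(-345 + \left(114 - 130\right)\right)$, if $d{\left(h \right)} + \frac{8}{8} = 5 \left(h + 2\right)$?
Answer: $7581$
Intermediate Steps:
$d{\left(h \right)} = 9 + 5 h$ ($d{\left(h \right)} = -1 + 5 \left(h + 2\right) = -1 + 5 \left(2 + h\right) = -1 + \left(10 + 5 h\right) = 9 + 5 h$)
$d{\left(-6 \right)} \left(-345 + \left(114 - 130\right)\right) = \left(9 + 5 \left(-6\right)\right) \left(-345 + \left(114 - 130\right)\right) = \left(9 - 30\right) \left(-345 - 16\right) = \left(-21\right) \left(-361\right) = 7581$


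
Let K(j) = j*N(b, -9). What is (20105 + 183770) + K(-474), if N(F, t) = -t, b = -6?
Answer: 199609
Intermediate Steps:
K(j) = 9*j (K(j) = j*(-1*(-9)) = j*9 = 9*j)
(20105 + 183770) + K(-474) = (20105 + 183770) + 9*(-474) = 203875 - 4266 = 199609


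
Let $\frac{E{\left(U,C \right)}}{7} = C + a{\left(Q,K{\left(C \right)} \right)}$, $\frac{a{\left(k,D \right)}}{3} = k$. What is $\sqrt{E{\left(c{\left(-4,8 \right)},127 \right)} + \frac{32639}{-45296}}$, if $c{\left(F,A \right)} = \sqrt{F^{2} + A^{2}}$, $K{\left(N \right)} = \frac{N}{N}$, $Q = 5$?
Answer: $\frac{3 \sqrt{14152353015}}{11324} \approx 31.516$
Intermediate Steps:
$K{\left(N \right)} = 1$
$a{\left(k,D \right)} = 3 k$
$c{\left(F,A \right)} = \sqrt{A^{2} + F^{2}}$
$E{\left(U,C \right)} = 105 + 7 C$ ($E{\left(U,C \right)} = 7 \left(C + 3 \cdot 5\right) = 7 \left(C + 15\right) = 7 \left(15 + C\right) = 105 + 7 C$)
$\sqrt{E{\left(c{\left(-4,8 \right)},127 \right)} + \frac{32639}{-45296}} = \sqrt{\left(105 + 7 \cdot 127\right) + \frac{32639}{-45296}} = \sqrt{\left(105 + 889\right) + 32639 \left(- \frac{1}{45296}\right)} = \sqrt{994 - \frac{32639}{45296}} = \sqrt{\frac{44991585}{45296}} = \frac{3 \sqrt{14152353015}}{11324}$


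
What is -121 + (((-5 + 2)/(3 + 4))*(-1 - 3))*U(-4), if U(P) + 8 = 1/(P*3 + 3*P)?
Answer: -1887/14 ≈ -134.79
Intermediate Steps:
U(P) = -8 + 1/(6*P) (U(P) = -8 + 1/(P*3 + 3*P) = -8 + 1/(3*P + 3*P) = -8 + 1/(6*P))
-121 + (((-5 + 2)/(3 + 4))*(-1 - 3))*U(-4) = -121 + (((-5 + 2)/(3 + 4))*(-1 - 3))*(-8 + (⅙)/(-4)) = -121 + (-3/7*(-4))*(-8 + (⅙)*(-¼)) = -121 + (-3*⅐*(-4))*(-8 - 1/24) = -121 - 3/7*(-4)*(-193/24) = -121 + (12/7)*(-193/24) = -121 - 193/14 = -1887/14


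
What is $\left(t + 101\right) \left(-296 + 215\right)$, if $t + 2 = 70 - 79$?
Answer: $-7290$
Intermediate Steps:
$t = -11$ ($t = -2 + \left(70 - 79\right) = -2 - 9 = -11$)
$\left(t + 101\right) \left(-296 + 215\right) = \left(-11 + 101\right) \left(-296 + 215\right) = 90 \left(-81\right) = -7290$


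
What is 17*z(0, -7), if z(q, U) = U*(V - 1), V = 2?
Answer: -119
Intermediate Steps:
z(q, U) = U (z(q, U) = U*(2 - 1) = U*1 = U)
17*z(0, -7) = 17*(-7) = -119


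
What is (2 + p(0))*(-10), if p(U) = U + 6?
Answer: -80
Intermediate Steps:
p(U) = 6 + U
(2 + p(0))*(-10) = (2 + (6 + 0))*(-10) = (2 + 6)*(-10) = 8*(-10) = -80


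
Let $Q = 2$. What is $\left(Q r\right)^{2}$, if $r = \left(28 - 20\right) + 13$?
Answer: $1764$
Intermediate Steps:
$r = 21$ ($r = 8 + 13 = 21$)
$\left(Q r\right)^{2} = \left(2 \cdot 21\right)^{2} = 42^{2} = 1764$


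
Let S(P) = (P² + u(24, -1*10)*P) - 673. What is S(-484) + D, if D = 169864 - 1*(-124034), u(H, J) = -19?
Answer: 536677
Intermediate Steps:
D = 293898 (D = 169864 + 124034 = 293898)
S(P) = -673 + P² - 19*P (S(P) = (P² - 19*P) - 673 = -673 + P² - 19*P)
S(-484) + D = (-673 + (-484)² - 19*(-484)) + 293898 = (-673 + 234256 + 9196) + 293898 = 242779 + 293898 = 536677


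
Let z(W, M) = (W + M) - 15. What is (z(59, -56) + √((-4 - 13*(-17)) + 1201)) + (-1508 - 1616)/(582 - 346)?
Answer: -1489/59 + √1418 ≈ 12.419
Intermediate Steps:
z(W, M) = -15 + M + W (z(W, M) = (M + W) - 15 = -15 + M + W)
(z(59, -56) + √((-4 - 13*(-17)) + 1201)) + (-1508 - 1616)/(582 - 346) = ((-15 - 56 + 59) + √((-4 - 13*(-17)) + 1201)) + (-1508 - 1616)/(582 - 346) = (-12 + √((-4 + 221) + 1201)) - 3124/236 = (-12 + √(217 + 1201)) - 3124*1/236 = (-12 + √1418) - 781/59 = -1489/59 + √1418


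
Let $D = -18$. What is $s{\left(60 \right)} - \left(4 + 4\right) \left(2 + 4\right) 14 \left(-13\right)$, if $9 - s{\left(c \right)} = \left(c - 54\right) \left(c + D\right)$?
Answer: $8493$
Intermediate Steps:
$s{\left(c \right)} = 9 - \left(-54 + c\right) \left(-18 + c\right)$ ($s{\left(c \right)} = 9 - \left(c - 54\right) \left(c - 18\right) = 9 - \left(-54 + c\right) \left(-18 + c\right)$)
$s{\left(60 \right)} - \left(4 + 4\right) \left(2 + 4\right) 14 \left(-13\right) = \left(-963 - 60^{2} + 72 \cdot 60\right) - \left(4 + 4\right) \left(2 + 4\right) 14 \left(-13\right) = \left(-963 - 3600 + 4320\right) - 8 \cdot 6 \cdot 14 \left(-13\right) = \left(-963 - 3600 + 4320\right) - 48 \cdot 14 \left(-13\right) = -243 - 672 \left(-13\right) = -243 - -8736 = -243 + 8736 = 8493$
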